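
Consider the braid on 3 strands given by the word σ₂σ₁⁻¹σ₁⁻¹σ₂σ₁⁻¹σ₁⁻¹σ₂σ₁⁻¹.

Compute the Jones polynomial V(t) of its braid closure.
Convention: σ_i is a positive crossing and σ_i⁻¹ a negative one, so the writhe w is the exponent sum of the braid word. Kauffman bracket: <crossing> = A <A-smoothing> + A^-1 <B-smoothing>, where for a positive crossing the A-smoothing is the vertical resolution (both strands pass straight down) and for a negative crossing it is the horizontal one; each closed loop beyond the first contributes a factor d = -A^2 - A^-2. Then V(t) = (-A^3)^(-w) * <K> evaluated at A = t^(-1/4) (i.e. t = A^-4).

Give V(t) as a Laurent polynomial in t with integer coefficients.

Braid: s2 s1^-1 s1^-1 s2 s1^-1 s1^-1 s2 s1^-1 on 3 strands, 8 crossings.
Writhe w = (#positive) - (#negative) = 3 - 5 = -2.
Computing the Kauffman bracket via state sum. There are 2^8 = 256 states.
For each crossing: s=0 is the vertical smoothing, s=1 horizontal. Crossing k contributes A^(sign_k * (1 - 2*s_k)); loop factor d = -A^2 - A^-2.
Tabulate the states by total A-exponent and number of loops L (A-exp: L × count):
  A^8: L=6 ×1
  A^6: L=5 ×8
  A^4: L=4 ×28
  A^2: L=3 ×55, L=5 ×1
  A^0: L=2 ×63, L=4 ×7
  A^-2: L=1 ×35, L=3 ×21
  A^-4: L=2 ×26, L=4 ×2
  A^-6: L=3 ×8
  A^-8: L=4 ×1
Each group contributes A^e * Σ count * d^(L-1):
Powers of d = -A^2 - A^-2: d^2 = A^4 + 2 + A^-4; d^3 = -A^6 - 3*A^2 - 3*A^-2 - A^-6; d^4 = A^8 + 4*A^4 + 6 + 4*A^-4 + A^-8; d^5 = -A^10 - 5*A^6 - 10*A^2 - 10*A^-2 - 5*A^-6 - A^-10.
  A^8 * (d^5) = -A^18 - 5*A^14 - 10*A^10 - 10*A^6 - 5*A^2 - A^-2
  A^6 * (8*d^4) = 8*A^14 + 32*A^10 + 48*A^6 + 32*A^2 + 8*A^-2
  A^4 * (28*d^3) = -28*A^10 - 84*A^6 - 84*A^2 - 28*A^-2
  A^2 * (55*d^2 + d^4) = A^10 + 59*A^6 + 116*A^2 + 59*A^-2 + A^-6
  A^0 * (63*d + 7*d^3) = -7*A^6 - 84*A^2 - 84*A^-2 - 7*A^-6
  A^-2 * (35 + 21*d^2) = 21*A^2 + 77*A^-2 + 21*A^-6
  A^-4 * (26*d + 2*d^3) = -2*A^2 - 32*A^-2 - 32*A^-6 - 2*A^-10
  A^-6 * (8*d^2) = 8*A^-2 + 16*A^-6 + 8*A^-10
  A^-8 * (d^3) = -A^-2 - 3*A^-6 - 3*A^-10 - A^-14
Summing the groups: <K> = -A^18 + 3*A^14 - 5*A^10 + 6*A^6 - 6*A^2 + 6*A^-2 - 4*A^-6 + 3*A^-10 - A^-14
Normalise by the writhe: (-A^3)^(-w) = (-A^3)^(2) = A^6, so f(A) = A^6 * <K> = -A^24 + 3*A^20 - 5*A^16 + 6*A^12 - 6*A^8 + 6*A^4 - 4 + 3*A^-4 - A^-8.
Substitute A = t^(-1/4), i.e. A^e → t^(-e/4): V(t) = -t^2 + 3*t - 4 + 6*t^-1 - 6*t^-2 + 6*t^-3 - 5*t^-4 + 3*t^-5 - t^-6

Answer: -t^2 + 3*t - 4 + 6*t^-1 - 6*t^-2 + 6*t^-3 - 5*t^-4 + 3*t^-5 - t^-6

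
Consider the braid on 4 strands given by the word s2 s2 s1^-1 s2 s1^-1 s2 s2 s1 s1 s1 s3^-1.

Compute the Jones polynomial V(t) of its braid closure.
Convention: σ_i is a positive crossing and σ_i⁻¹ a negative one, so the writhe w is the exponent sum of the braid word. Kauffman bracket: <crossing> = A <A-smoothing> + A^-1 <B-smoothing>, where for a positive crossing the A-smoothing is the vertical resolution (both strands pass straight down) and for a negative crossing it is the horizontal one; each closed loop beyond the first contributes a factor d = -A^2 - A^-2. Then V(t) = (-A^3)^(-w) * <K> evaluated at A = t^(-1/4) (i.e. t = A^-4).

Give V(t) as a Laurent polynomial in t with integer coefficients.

The presented braid s2 s2 s1^-1 s2 s1^-1 s2 s2 s1 s1 s1 s3^-1 on 4 strands reduces by inverse Markov moves (closure unchanged at each step):
  Destabilize: the word has the form β·s3^-1 where s3^-1 occurs only as the final letter (β ∈ B_3); drop it and the last strand → 3 strands.
Reduced to β = s2 s2 s1^-1 s2 s1^-1 s2 s2 s1 s1 s1 on 3 strands, 10 crossings.
Compute on β:
Braid: s2 s2 s1^-1 s2 s1^-1 s2 s2 s1 s1 s1 on 3 strands, 10 crossings.
Writhe w = (#positive) - (#negative) = 8 - 2 = 6.
Computing the Kauffman bracket via state sum. There are 2^10 = 1024 states.
Each crossing splits two ways (0=vertical, 1=horizontal). The state's weight is A^(#A-smoothings - #B-smoothings) * d^(loops - 1).
Tabulate the states by total A-exponent and number of loops L (A-exp: L × count):
  A^10: L=3 ×1
  A^8: L=2 ×7, L=4 ×3
  A^6: L=1 ×14, L=3 ×28, L=5 ×3
  A^4: L=2 ×88, L=4 ×31, L=6 ×1
  A^2: L=1 ×63, L=3 ×133, L=5 ×14
  A^0: L=2 ×159, L=4 ×91, L=6 ×2
  A^-2: L=3 ×180, L=5 ×30
  A^-4: L=4 ×116, L=6 ×4
  A^-6: L=5 ×45
  A^-8: L=6 ×10
  A^-10: L=7 ×1
Each group contributes A^e * Σ count * d^(L-1):
Powers of d = -A^2 - A^-2: d^2 = A^4 + 2 + A^-4; d^3 = -A^6 - 3*A^2 - 3*A^-2 - A^-6; d^4 = A^8 + 4*A^4 + 6 + 4*A^-4 + A^-8; d^5 = -A^10 - 5*A^6 - 10*A^2 - 10*A^-2 - 5*A^-6 - A^-10; d^6 = A^12 + 6*A^8 + 15*A^4 + 20 + 15*A^-4 + 6*A^-8 + A^-12.
  A^10 * (d^2) = A^14 + 2*A^10 + A^6
  A^8 * (7*d + 3*d^3) = -3*A^14 - 16*A^10 - 16*A^6 - 3*A^2
  A^6 * (14 + 28*d^2 + 3*d^4) = 3*A^14 + 40*A^10 + 88*A^6 + 40*A^2 + 3*A^-2
  A^4 * (88*d + 31*d^3 + d^5) = -A^14 - 36*A^10 - 191*A^6 - 191*A^2 - 36*A^-2 - A^-6
  A^2 * (63 + 133*d^2 + 14*d^4) = 14*A^10 + 189*A^6 + 413*A^2 + 189*A^-2 + 14*A^-6
  A^0 * (159*d + 91*d^3 + 2*d^5) = -2*A^10 - 101*A^6 - 452*A^2 - 452*A^-2 - 101*A^-6 - 2*A^-10
  A^-2 * (180*d^2 + 30*d^4) = 30*A^6 + 300*A^2 + 540*A^-2 + 300*A^-6 + 30*A^-10
  A^-4 * (116*d^3 + 4*d^5) = -4*A^6 - 136*A^2 - 388*A^-2 - 388*A^-6 - 136*A^-10 - 4*A^-14
  A^-6 * (45*d^4) = 45*A^2 + 180*A^-2 + 270*A^-6 + 180*A^-10 + 45*A^-14
  A^-8 * (10*d^5) = -10*A^2 - 50*A^-2 - 100*A^-6 - 100*A^-10 - 50*A^-14 - 10*A^-18
  A^-10 * (d^6) = A^2 + 6*A^-2 + 15*A^-6 + 20*A^-10 + 15*A^-14 + 6*A^-18 + A^-22
Summing the groups: <K> = 2*A^10 - 4*A^6 + 7*A^2 - 8*A^-2 + 9*A^-6 - 8*A^-10 + 6*A^-14 - 4*A^-18 + A^-22
Normalise by the writhe: (-A^3)^(-w) = (-A^3)^(-6) = A^-18, so f(A) = A^-18 * <K> = 2*A^-8 - 4*A^-12 + 7*A^-16 - 8*A^-20 + 9*A^-24 - 8*A^-28 + 6*A^-32 - 4*A^-36 + A^-40.
Substitute A = t^(-1/4), i.e. A^e → t^(-e/4): V(t) = t^10 - 4*t^9 + 6*t^8 - 8*t^7 + 9*t^6 - 8*t^5 + 7*t^4 - 4*t^3 + 2*t^2

Answer: t^10 - 4*t^9 + 6*t^8 - 8*t^7 + 9*t^6 - 8*t^5 + 7*t^4 - 4*t^3 + 2*t^2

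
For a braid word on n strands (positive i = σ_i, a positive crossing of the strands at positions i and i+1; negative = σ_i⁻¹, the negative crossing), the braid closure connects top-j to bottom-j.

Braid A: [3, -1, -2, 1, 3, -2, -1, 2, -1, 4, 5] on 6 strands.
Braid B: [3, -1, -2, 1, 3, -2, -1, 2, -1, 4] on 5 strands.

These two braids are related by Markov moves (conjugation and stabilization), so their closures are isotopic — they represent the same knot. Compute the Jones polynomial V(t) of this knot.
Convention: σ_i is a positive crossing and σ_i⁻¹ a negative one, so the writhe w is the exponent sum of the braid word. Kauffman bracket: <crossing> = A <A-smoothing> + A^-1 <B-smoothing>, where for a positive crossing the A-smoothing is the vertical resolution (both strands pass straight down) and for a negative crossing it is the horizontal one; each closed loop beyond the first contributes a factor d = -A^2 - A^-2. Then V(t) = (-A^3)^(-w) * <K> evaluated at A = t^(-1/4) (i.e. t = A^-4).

Markov-equivalent braids have isotopic closures, hence identical knot invariants. Strip the Markov moves from each word to reach a common short braid β, then compute V(t) once on β.
Braid A: s3 s1^-1 s2^-1 s1 s3 s2^-1 s1^-1 s2 s1^-1 s4 s5 on 6 strands reduces by inverse Markov moves (closure unchanged at each step):
  Destabilize: the word has the form β·s5 where s5 occurs only as the final letter (β ∈ B_5); drop it and the last strand → 5 strands.
  Destabilize: the word has the form β·s4 where s4 occurs only as the final letter (β ∈ B_4); drop it and the last strand → 4 strands.
Reduced to β = s3 s1^-1 s2^-1 s1 s3 s2^-1 s1^-1 s2 s1^-1 on 4 strands, 9 crossings.
Braid B: s3 s1^-1 s2^-1 s1 s3 s2^-1 s1^-1 s2 s1^-1 s4 on 5 strands reduces by inverse Markov moves (closure unchanged at each step):
  Destabilize: the word has the form β·s4 where s4 occurs only as the final letter (β ∈ B_4); drop it and the last strand → 4 strands.
Reduced to β = s3 s1^-1 s2^-1 s1 s3 s2^-1 s1^-1 s2 s1^-1 on 4 strands, 9 crossings.
Both give the same β = s3 s1^-1 s2^-1 s1 s3 s2^-1 s1^-1 s2 s1^-1 on 4 strands, so one state sum suffices:
Braid: s3 s1^-1 s2^-1 s1 s3 s2^-1 s1^-1 s2 s1^-1 on 4 strands, 9 crossings.
Writhe w = (#positive) - (#negative) = 4 - 5 = -1.
State-sum expansion of <K>. There are 2^9 = 512 states.
Each crossing splits two ways (0=vertical, 1=horizontal). The state's weight is A^(#A-smoothings - #B-smoothings) * d^(loops - 1).
Tabulate the states by total A-exponent and number of loops L (A-exp: L × count):
  A^9: L=5 ×1
  A^7: L=4 ×9
  A^5: L=3 ×32, L=5 ×4
  A^3: L=2 ×53, L=4 ×30, L=6 ×1
  A^1: L=1 ×35, L=3 ×80, L=5 ×11
  A^-1: L=2 ×86, L=4 ×39, L=6 ×1
  A^-3: L=1 ×21, L=3 ×58, L=5 ×5
  A^-5: L=2 ×26, L=4 ×10
  A^-7: L=1 ×3, L=3 ×6
  A^-9: L=2 ×1
Each group contributes A^e * Σ count * d^(L-1):
Powers of d = -A^2 - A^-2: d^2 = A^4 + 2 + A^-4; d^3 = -A^6 - 3*A^2 - 3*A^-2 - A^-6; d^4 = A^8 + 4*A^4 + 6 + 4*A^-4 + A^-8; d^5 = -A^10 - 5*A^6 - 10*A^2 - 10*A^-2 - 5*A^-6 - A^-10.
  A^9 * (d^4) = A^17 + 4*A^13 + 6*A^9 + 4*A^5 + A
  A^7 * (9*d^3) = -9*A^13 - 27*A^9 - 27*A^5 - 9*A
  A^5 * (32*d^2 + 4*d^4) = 4*A^13 + 48*A^9 + 88*A^5 + 48*A + 4*A^-3
  A^3 * (53*d + 30*d^3 + d^5) = -A^13 - 35*A^9 - 153*A^5 - 153*A - 35*A^-3 - A^-7
  A^1 * (35 + 80*d^2 + 11*d^4) = 11*A^9 + 124*A^5 + 261*A + 124*A^-3 + 11*A^-7
  A^-1 * (86*d + 39*d^3 + d^5) = -A^9 - 44*A^5 - 213*A - 213*A^-3 - 44*A^-7 - A^-11
  A^-3 * (21 + 58*d^2 + 5*d^4) = 5*A^5 + 78*A + 167*A^-3 + 78*A^-7 + 5*A^-11
  A^-5 * (26*d + 10*d^3) = -10*A - 56*A^-3 - 56*A^-7 - 10*A^-11
  A^-7 * (3 + 6*d^2) = 6*A^-3 + 15*A^-7 + 6*A^-11
  A^-9 * (d) = -A^-7 - A^-11
Summing the groups: <K> = A^17 - 2*A^13 + 2*A^9 - 3*A^5 + 3*A - 3*A^-3 + 2*A^-7 - A^-11
Normalise by the writhe: (-A^3)^(-w) = (-A^3)^(1) = -A^3, so f(A) = -A^3 * <K> = -A^20 + 2*A^16 - 2*A^12 + 3*A^8 - 3*A^4 + 3 - 2*A^-4 + A^-8.
Substitute A = t^(-1/4), i.e. A^e → t^(-e/4): V(t) = t^2 - 2*t + 3 - 3*t^-1 + 3*t^-2 - 2*t^-3 + 2*t^-4 - t^-5

Answer: t^2 - 2*t + 3 - 3*t^-1 + 3*t^-2 - 2*t^-3 + 2*t^-4 - t^-5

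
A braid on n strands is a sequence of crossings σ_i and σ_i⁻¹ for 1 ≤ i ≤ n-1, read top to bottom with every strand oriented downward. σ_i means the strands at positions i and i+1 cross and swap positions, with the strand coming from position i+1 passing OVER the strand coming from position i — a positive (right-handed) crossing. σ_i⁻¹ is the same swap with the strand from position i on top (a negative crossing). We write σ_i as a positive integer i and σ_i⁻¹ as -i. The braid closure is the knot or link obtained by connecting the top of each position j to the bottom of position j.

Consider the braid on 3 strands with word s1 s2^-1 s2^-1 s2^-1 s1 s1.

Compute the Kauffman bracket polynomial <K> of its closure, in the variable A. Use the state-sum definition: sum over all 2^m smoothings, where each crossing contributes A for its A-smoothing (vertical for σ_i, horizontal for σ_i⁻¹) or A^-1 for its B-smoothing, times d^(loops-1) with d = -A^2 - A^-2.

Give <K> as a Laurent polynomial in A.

-A^12 + A^8 - A^4 + 3 - A^-4 + A^-8 - A^-12

Derivation:
Braid: s1 s2^-1 s2^-1 s2^-1 s1 s1 on 3 strands, 6 crossings.
Writhe w = (#positive) - (#negative) = 3 - 3 = 0.
Enumerate smoothing states for the bracket polynomial. There are 2^6 = 64 states.
Smooth each crossing (0=||, 1=⌣⌢); contribution A^(Σ sign_k(1-2s_k)) * d^(L-1).
Tabulate the states by total A-exponent and number of loops L (A-exp: L × count):
  A^6: L=4 ×1
  A^4: L=3 ×6
  A^2: L=2 ×12, L=4 ×3
  A^0: L=1 ×9, L=3 ×10, L=5 ×1
  A^-2: L=2 ×12, L=4 ×3
  A^-4: L=3 ×6
  A^-6: L=4 ×1
Each group contributes A^e * Σ count * d^(L-1):
Powers of d = -A^2 - A^-2: d^2 = A^4 + 2 + A^-4; d^3 = -A^6 - 3*A^2 - 3*A^-2 - A^-6; d^4 = A^8 + 4*A^4 + 6 + 4*A^-4 + A^-8.
  A^6 * (d^3) = -A^12 - 3*A^8 - 3*A^4 - 1
  A^4 * (6*d^2) = 6*A^8 + 12*A^4 + 6
  A^2 * (12*d + 3*d^3) = -3*A^8 - 21*A^4 - 21 - 3*A^-4
  A^0 * (9 + 10*d^2 + d^4) = A^8 + 14*A^4 + 35 + 14*A^-4 + A^-8
  A^-2 * (12*d + 3*d^3) = -3*A^4 - 21 - 21*A^-4 - 3*A^-8
  A^-4 * (6*d^2) = 6 + 12*A^-4 + 6*A^-8
  A^-6 * (d^3) = -1 - 3*A^-4 - 3*A^-8 - A^-12
Summing the groups: <K> = -A^12 + A^8 - A^4 + 3 - A^-4 + A^-8 - A^-12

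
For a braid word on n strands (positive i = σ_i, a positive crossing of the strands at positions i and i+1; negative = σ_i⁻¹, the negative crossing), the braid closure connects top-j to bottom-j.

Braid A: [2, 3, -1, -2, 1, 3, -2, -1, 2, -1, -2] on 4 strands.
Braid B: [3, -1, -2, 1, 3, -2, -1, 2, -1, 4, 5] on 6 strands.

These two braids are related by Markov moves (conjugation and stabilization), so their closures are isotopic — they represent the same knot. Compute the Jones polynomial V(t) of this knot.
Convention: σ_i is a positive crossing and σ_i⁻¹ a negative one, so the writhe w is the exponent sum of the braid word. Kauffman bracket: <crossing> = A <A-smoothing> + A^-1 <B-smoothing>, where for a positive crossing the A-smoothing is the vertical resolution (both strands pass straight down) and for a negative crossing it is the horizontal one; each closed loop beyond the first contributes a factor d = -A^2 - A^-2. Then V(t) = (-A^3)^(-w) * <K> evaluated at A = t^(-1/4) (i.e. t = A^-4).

Markov-equivalent braids have isotopic closures, hence identical knot invariants. Strip the Markov moves from each word to reach a common short braid β, then compute V(t) once on β.
Braid A: s2 s3 s1^-1 s2^-1 s1 s3 s2^-1 s1^-1 s2 s1^-1 s2^-1 on 4 strands reduces by inverse Markov moves (closure unchanged at each step):
  Deconjugate: the word is γ·β·γ⁻¹ with γ = s2 (prefix) and γ⁻¹ = s2^-1 (suffix); strip both.
Reduced to β = s3 s1^-1 s2^-1 s1 s3 s2^-1 s1^-1 s2 s1^-1 on 4 strands, 9 crossings.
Braid B: s3 s1^-1 s2^-1 s1 s3 s2^-1 s1^-1 s2 s1^-1 s4 s5 on 6 strands reduces by inverse Markov moves (closure unchanged at each step):
  Destabilize: the word has the form β·s5 where s5 occurs only as the final letter (β ∈ B_5); drop it and the last strand → 5 strands.
  Destabilize: the word has the form β·s4 where s4 occurs only as the final letter (β ∈ B_4); drop it and the last strand → 4 strands.
Reduced to β = s3 s1^-1 s2^-1 s1 s3 s2^-1 s1^-1 s2 s1^-1 on 4 strands, 9 crossings.
Both give the same β = s3 s1^-1 s2^-1 s1 s3 s2^-1 s1^-1 s2 s1^-1 on 4 strands, so one state sum suffices:
Braid: s3 s1^-1 s2^-1 s1 s3 s2^-1 s1^-1 s2 s1^-1 on 4 strands, 9 crossings.
Writhe w = (#positive) - (#negative) = 4 - 5 = -1.
Enumerate smoothing states for the bracket polynomial. There are 2^9 = 512 states.
Smooth each crossing (0=||, 1=⌣⌢); contribution A^(Σ sign_k(1-2s_k)) * d^(L-1).
Tabulate the states by total A-exponent and number of loops L (A-exp: L × count):
  A^9: L=5 ×1
  A^7: L=4 ×9
  A^5: L=3 ×32, L=5 ×4
  A^3: L=2 ×53, L=4 ×30, L=6 ×1
  A^1: L=1 ×35, L=3 ×80, L=5 ×11
  A^-1: L=2 ×86, L=4 ×39, L=6 ×1
  A^-3: L=1 ×21, L=3 ×58, L=5 ×5
  A^-5: L=2 ×26, L=4 ×10
  A^-7: L=1 ×3, L=3 ×6
  A^-9: L=2 ×1
Each group contributes A^e * Σ count * d^(L-1):
Powers of d = -A^2 - A^-2: d^2 = A^4 + 2 + A^-4; d^3 = -A^6 - 3*A^2 - 3*A^-2 - A^-6; d^4 = A^8 + 4*A^4 + 6 + 4*A^-4 + A^-8; d^5 = -A^10 - 5*A^6 - 10*A^2 - 10*A^-2 - 5*A^-6 - A^-10.
  A^9 * (d^4) = A^17 + 4*A^13 + 6*A^9 + 4*A^5 + A
  A^7 * (9*d^3) = -9*A^13 - 27*A^9 - 27*A^5 - 9*A
  A^5 * (32*d^2 + 4*d^4) = 4*A^13 + 48*A^9 + 88*A^5 + 48*A + 4*A^-3
  A^3 * (53*d + 30*d^3 + d^5) = -A^13 - 35*A^9 - 153*A^5 - 153*A - 35*A^-3 - A^-7
  A^1 * (35 + 80*d^2 + 11*d^4) = 11*A^9 + 124*A^5 + 261*A + 124*A^-3 + 11*A^-7
  A^-1 * (86*d + 39*d^3 + d^5) = -A^9 - 44*A^5 - 213*A - 213*A^-3 - 44*A^-7 - A^-11
  A^-3 * (21 + 58*d^2 + 5*d^4) = 5*A^5 + 78*A + 167*A^-3 + 78*A^-7 + 5*A^-11
  A^-5 * (26*d + 10*d^3) = -10*A - 56*A^-3 - 56*A^-7 - 10*A^-11
  A^-7 * (3 + 6*d^2) = 6*A^-3 + 15*A^-7 + 6*A^-11
  A^-9 * (d) = -A^-7 - A^-11
Summing the groups: <K> = A^17 - 2*A^13 + 2*A^9 - 3*A^5 + 3*A - 3*A^-3 + 2*A^-7 - A^-11
Normalise by the writhe: (-A^3)^(-w) = (-A^3)^(1) = -A^3, so f(A) = -A^3 * <K> = -A^20 + 2*A^16 - 2*A^12 + 3*A^8 - 3*A^4 + 3 - 2*A^-4 + A^-8.
Substitute A = t^(-1/4), i.e. A^e → t^(-e/4): V(t) = t^2 - 2*t + 3 - 3*t^-1 + 3*t^-2 - 2*t^-3 + 2*t^-4 - t^-5

Answer: t^2 - 2*t + 3 - 3*t^-1 + 3*t^-2 - 2*t^-3 + 2*t^-4 - t^-5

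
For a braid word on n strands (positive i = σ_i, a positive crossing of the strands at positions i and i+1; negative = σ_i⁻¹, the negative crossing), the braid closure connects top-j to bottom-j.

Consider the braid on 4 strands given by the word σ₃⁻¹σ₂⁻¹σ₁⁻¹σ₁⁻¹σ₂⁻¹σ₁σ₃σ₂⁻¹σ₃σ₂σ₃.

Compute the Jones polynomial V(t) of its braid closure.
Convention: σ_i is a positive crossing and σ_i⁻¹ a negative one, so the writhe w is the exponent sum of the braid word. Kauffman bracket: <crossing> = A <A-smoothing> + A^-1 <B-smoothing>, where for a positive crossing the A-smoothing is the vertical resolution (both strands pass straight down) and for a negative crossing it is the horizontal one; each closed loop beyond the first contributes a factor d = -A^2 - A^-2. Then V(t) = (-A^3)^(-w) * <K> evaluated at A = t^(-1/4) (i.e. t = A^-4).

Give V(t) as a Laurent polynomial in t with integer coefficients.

The presented braid s3^-1 s2^-1 s1^-1 s1^-1 s2^-1 s1 s3 s2^-1 s3 s2 s3 on 4 strands reduces by inverse Markov moves (closure unchanged at each step):
  Deconjugate: the word is γ·β·γ⁻¹ with γ = s3^-1 (prefix) and γ⁻¹ = s3 (suffix); strip both.
  Deconjugate: the word is γ·β·γ⁻¹ with γ = s2^-1 (prefix) and γ⁻¹ = s2 (suffix); strip both.
Reduced to β = s1^-1 s1^-1 s2^-1 s1 s3 s2^-1 s3 on 4 strands, 7 crossings.
Compute on β:
Braid: s1^-1 s1^-1 s2^-1 s1 s3 s2^-1 s3 on 4 strands, 7 crossings.
Writhe w = (#positive) - (#negative) = 3 - 4 = -1.
Enumerate smoothing states for the bracket polynomial. There are 2^7 = 128 states.
Each crossing splits two ways (0=vertical, 1=horizontal). The state's weight is A^(#A-smoothings - #B-smoothings) * d^(loops - 1).
Tabulate the states by total A-exponent and number of loops L (A-exp: L × count):
  A^7: L=4 ×1
  A^5: L=3 ×7
  A^3: L=2 ×17, L=4 ×4
  A^1: L=1 ×14, L=3 ×20, L=5 ×1
  A^-1: L=2 ×27, L=4 ×8
  A^-3: L=1 ×5, L=3 ×15, L=5 ×1
  A^-5: L=2 ×4, L=4 ×3
  A^-7: L=3 ×1
Each group contributes A^e * Σ count * d^(L-1):
Powers of d = -A^2 - A^-2: d^2 = A^4 + 2 + A^-4; d^3 = -A^6 - 3*A^2 - 3*A^-2 - A^-6; d^4 = A^8 + 4*A^4 + 6 + 4*A^-4 + A^-8.
  A^7 * (d^3) = -A^13 - 3*A^9 - 3*A^5 - A
  A^5 * (7*d^2) = 7*A^9 + 14*A^5 + 7*A
  A^3 * (17*d + 4*d^3) = -4*A^9 - 29*A^5 - 29*A - 4*A^-3
  A^1 * (14 + 20*d^2 + d^4) = A^9 + 24*A^5 + 60*A + 24*A^-3 + A^-7
  A^-1 * (27*d + 8*d^3) = -8*A^5 - 51*A - 51*A^-3 - 8*A^-7
  A^-3 * (5 + 15*d^2 + d^4) = A^5 + 19*A + 41*A^-3 + 19*A^-7 + A^-11
  A^-5 * (4*d + 3*d^3) = -3*A - 13*A^-3 - 13*A^-7 - 3*A^-11
  A^-7 * (d^2) = A^-3 + 2*A^-7 + A^-11
Summing the groups: <K> = -A^13 + A^9 - A^5 + 2*A - 2*A^-3 + A^-7 - A^-11
Normalise by the writhe: (-A^3)^(-w) = (-A^3)^(1) = -A^3, so f(A) = -A^3 * <K> = A^16 - A^12 + A^8 - 2*A^4 + 2 - A^-4 + A^-8.
Substitute A = t^(-1/4), i.e. A^e → t^(-e/4): V(t) = t^2 - t + 2 - 2*t^-1 + t^-2 - t^-3 + t^-4

Answer: t^2 - t + 2 - 2*t^-1 + t^-2 - t^-3 + t^-4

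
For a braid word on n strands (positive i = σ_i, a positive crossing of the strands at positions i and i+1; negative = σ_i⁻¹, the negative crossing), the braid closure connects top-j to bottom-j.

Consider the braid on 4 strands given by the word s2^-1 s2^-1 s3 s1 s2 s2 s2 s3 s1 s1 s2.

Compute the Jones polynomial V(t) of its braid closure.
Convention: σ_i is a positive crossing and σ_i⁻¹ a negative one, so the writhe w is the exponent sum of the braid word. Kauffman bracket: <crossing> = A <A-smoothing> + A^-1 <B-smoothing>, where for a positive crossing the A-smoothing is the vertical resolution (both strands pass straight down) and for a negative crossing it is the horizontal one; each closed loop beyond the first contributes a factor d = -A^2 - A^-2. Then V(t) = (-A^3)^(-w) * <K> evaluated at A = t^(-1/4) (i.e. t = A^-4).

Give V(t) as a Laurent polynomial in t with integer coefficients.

The presented braid s2^-1 s2^-1 s3 s1 s2 s2 s2 s3 s1 s1 s2 on 4 strands reduces by inverse Markov moves (closure unchanged at each step):
  Deconjugate: the word is γ·β·γ⁻¹ with γ = s2^-1 (prefix) and γ⁻¹ = s2 (suffix); strip both.
Reduced to β = s2^-1 s3 s1 s2 s2 s2 s3 s1 s1 on 4 strands, 9 crossings.
Compute on β:
Braid: s2^-1 s3 s1 s2 s2 s2 s3 s1 s1 on 4 strands, 9 crossings.
Writhe w = (#positive) - (#negative) = 8 - 1 = 7.
Enumerate smoothing states for the bracket polynomial. There are 2^9 = 512 states.
Each crossing splits two ways (0=vertical, 1=horizontal). The state's weight is A^(#A-smoothings - #B-smoothings) * d^(loops - 1).
Tabulate the states by total A-exponent and number of loops L (A-exp: L × count):
  A^9: L=3 ×1
  A^7: L=2 ×5, L=4 ×4
  A^5: L=1 ×6, L=3 ×27, L=5 ×3
  A^3: L=2 ×57, L=4 ×26, L=6 ×1
  A^1: L=1 ×39, L=3 ×77, L=5 ×10
  A^-1: L=2 ×81, L=4 ×44, L=6 ×1
  A^-3: L=3 ×73, L=5 ×11
  A^-5: L=4 ×35, L=6 ×1
  A^-7: L=5 ×9
  A^-9: L=6 ×1
Each group contributes A^e * Σ count * d^(L-1):
Powers of d = -A^2 - A^-2: d^2 = A^4 + 2 + A^-4; d^3 = -A^6 - 3*A^2 - 3*A^-2 - A^-6; d^4 = A^8 + 4*A^4 + 6 + 4*A^-4 + A^-8; d^5 = -A^10 - 5*A^6 - 10*A^2 - 10*A^-2 - 5*A^-6 - A^-10.
  A^9 * (d^2) = A^13 + 2*A^9 + A^5
  A^7 * (5*d + 4*d^3) = -4*A^13 - 17*A^9 - 17*A^5 - 4*A
  A^5 * (6 + 27*d^2 + 3*d^4) = 3*A^13 + 39*A^9 + 78*A^5 + 39*A + 3*A^-3
  A^3 * (57*d + 26*d^3 + d^5) = -A^13 - 31*A^9 - 145*A^5 - 145*A - 31*A^-3 - A^-7
  A^1 * (39 + 77*d^2 + 10*d^4) = 10*A^9 + 117*A^5 + 253*A + 117*A^-3 + 10*A^-7
  A^-1 * (81*d + 44*d^3 + d^5) = -A^9 - 49*A^5 - 223*A - 223*A^-3 - 49*A^-7 - A^-11
  A^-3 * (73*d^2 + 11*d^4) = 11*A^5 + 117*A + 212*A^-3 + 117*A^-7 + 11*A^-11
  A^-5 * (35*d^3 + d^5) = -A^5 - 40*A - 115*A^-3 - 115*A^-7 - 40*A^-11 - A^-15
  A^-7 * (9*d^4) = 9*A + 36*A^-3 + 54*A^-7 + 36*A^-11 + 9*A^-15
  A^-9 * (d^5) = -A - 5*A^-3 - 10*A^-7 - 10*A^-11 - 5*A^-15 - A^-19
Summing the groups: <K> = -A^13 + 2*A^9 - 5*A^5 + 5*A - 6*A^-3 + 6*A^-7 - 4*A^-11 + 3*A^-15 - A^-19
Normalise by the writhe: (-A^3)^(-w) = (-A^3)^(-7) = -A^-21, so f(A) = -A^-21 * <K> = A^-8 - 2*A^-12 + 5*A^-16 - 5*A^-20 + 6*A^-24 - 6*A^-28 + 4*A^-32 - 3*A^-36 + A^-40.
Substitute A = t^(-1/4), i.e. A^e → t^(-e/4): V(t) = t^10 - 3*t^9 + 4*t^8 - 6*t^7 + 6*t^6 - 5*t^5 + 5*t^4 - 2*t^3 + t^2

Answer: t^10 - 3*t^9 + 4*t^8 - 6*t^7 + 6*t^6 - 5*t^5 + 5*t^4 - 2*t^3 + t^2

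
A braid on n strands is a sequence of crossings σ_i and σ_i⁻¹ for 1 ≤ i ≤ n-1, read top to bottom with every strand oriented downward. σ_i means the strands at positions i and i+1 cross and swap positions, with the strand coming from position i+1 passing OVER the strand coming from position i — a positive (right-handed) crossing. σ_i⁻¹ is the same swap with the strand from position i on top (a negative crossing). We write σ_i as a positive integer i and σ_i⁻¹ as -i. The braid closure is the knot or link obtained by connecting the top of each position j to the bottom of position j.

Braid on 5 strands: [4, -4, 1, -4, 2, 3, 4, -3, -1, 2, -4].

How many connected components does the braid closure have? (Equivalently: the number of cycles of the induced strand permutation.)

Track the strand permutation on 5 strands, starting from identity.
  step 1: s4 swaps positions 4,5 -> [1 2 3 5 4]
  step 2: s4^-1 swaps positions 4,5 -> [1 2 3 4 5]
  step 3: s1 swaps positions 1,2 -> [2 1 3 4 5]
  step 4: s4^-1 swaps positions 4,5 -> [2 1 3 5 4]
  step 5: s2 swaps positions 2,3 -> [2 3 1 5 4]
  step 6: s3 swaps positions 3,4 -> [2 3 5 1 4]
  step 7: s4 swaps positions 4,5 -> [2 3 5 4 1]
  step 8: s3^-1 swaps positions 3,4 -> [2 3 4 5 1]
  step 9: s1^-1 swaps positions 1,2 -> [3 2 4 5 1]
  step 10: s2 swaps positions 2,3 -> [3 4 2 5 1]
  step 11: s4^-1 swaps positions 4,5 -> [3 4 2 1 5]
Final permutation (position -> original strand): [3 4 2 1 5]
Closure components = cycle count of this permutation = 2.

Answer: 2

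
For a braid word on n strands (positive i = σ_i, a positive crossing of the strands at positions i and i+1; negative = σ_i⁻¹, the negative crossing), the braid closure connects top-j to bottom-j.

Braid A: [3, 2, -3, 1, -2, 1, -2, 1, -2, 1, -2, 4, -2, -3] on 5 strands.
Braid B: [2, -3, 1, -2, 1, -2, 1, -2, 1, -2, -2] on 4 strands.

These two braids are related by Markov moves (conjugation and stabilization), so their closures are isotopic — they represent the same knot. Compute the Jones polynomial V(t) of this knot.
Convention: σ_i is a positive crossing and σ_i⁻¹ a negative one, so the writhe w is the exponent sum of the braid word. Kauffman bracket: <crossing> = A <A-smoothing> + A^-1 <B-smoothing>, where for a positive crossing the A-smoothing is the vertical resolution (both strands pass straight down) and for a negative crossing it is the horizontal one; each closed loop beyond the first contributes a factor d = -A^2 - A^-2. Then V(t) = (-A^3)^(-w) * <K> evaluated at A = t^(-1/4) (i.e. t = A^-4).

t^4 - 4*t^3 + 6*t^2 - 7*t + 9 - 7*t^-1 + 6*t^-2 - 4*t^-3 + t^-4

Derivation:
Markov-equivalent braids have isotopic closures, hence identical knot invariants. Strip the Markov moves from each word to reach a common short braid β, then compute V(t) once on β.
Braid A: s3 s2 s3^-1 s1 s2^-1 s1 s2^-1 s1 s2^-1 s1 s2^-1 s4 s2^-1 s3^-1 on 5 strands reduces by inverse Markov moves (closure unchanged at each step):
  Deconjugate: the word is γ·β·γ⁻¹ with γ = s3 s2 (prefix) and γ⁻¹ = s2^-1 s3^-1 (suffix); strip both.
  Destabilize: the word has the form β·s4 where s4 occurs only as the final letter (β ∈ B_4); drop it and the last strand → 4 strands.
Reduced to β = s3^-1 s1 s2^-1 s1 s2^-1 s1 s2^-1 s1 s2^-1 on 4 strands, 9 crossings.
Braid B: s2 s3^-1 s1 s2^-1 s1 s2^-1 s1 s2^-1 s1 s2^-1 s2^-1 on 4 strands reduces by inverse Markov moves (closure unchanged at each step):
  Deconjugate: the word is γ·β·γ⁻¹ with γ = s2 (prefix) and γ⁻¹ = s2^-1 (suffix); strip both.
Reduced to β = s3^-1 s1 s2^-1 s1 s2^-1 s1 s2^-1 s1 s2^-1 on 4 strands, 9 crossings.
Both give the same β = s3^-1 s1 s2^-1 s1 s2^-1 s1 s2^-1 s1 s2^-1 on 4 strands, so one state sum suffices:
Braid: s3^-1 s1 s2^-1 s1 s2^-1 s1 s2^-1 s1 s2^-1 on 4 strands, 9 crossings.
Writhe w = (#positive) - (#negative) = 4 - 5 = -1.
Computing the Kauffman bracket via state sum. There are 2^9 = 512 states.
For each crossing: s=0 is the vertical smoothing, s=1 horizontal. Crossing k contributes A^(sign_k * (1 - 2*s_k)); loop factor d = -A^2 - A^-2.
Tabulate the states by total A-exponent and number of loops L (A-exp: L × count):
  A^9: L=5 ×1
  A^7: L=4 ×8, L=6 ×1
  A^5: L=3 ×28, L=5 ×8
  A^3: L=2 ×52, L=4 ×32
  A^1: L=1 ×45, L=3 ×77, L=5 ×4
  A^-1: L=2 ×97, L=4 ×29
  A^-3: L=3 ×80, L=5 ×4
  A^-5: L=4 ×36
  A^-7: L=5 ×9
  A^-9: L=6 ×1
Each group contributes A^e * Σ count * d^(L-1):
Powers of d = -A^2 - A^-2: d^2 = A^4 + 2 + A^-4; d^3 = -A^6 - 3*A^2 - 3*A^-2 - A^-6; d^4 = A^8 + 4*A^4 + 6 + 4*A^-4 + A^-8; d^5 = -A^10 - 5*A^6 - 10*A^2 - 10*A^-2 - 5*A^-6 - A^-10.
  A^9 * (d^4) = A^17 + 4*A^13 + 6*A^9 + 4*A^5 + A
  A^7 * (8*d^3 + d^5) = -A^17 - 13*A^13 - 34*A^9 - 34*A^5 - 13*A - A^-3
  A^5 * (28*d^2 + 8*d^4) = 8*A^13 + 60*A^9 + 104*A^5 + 60*A + 8*A^-3
  A^3 * (52*d + 32*d^3) = -32*A^9 - 148*A^5 - 148*A - 32*A^-3
  A^1 * (45 + 77*d^2 + 4*d^4) = 4*A^9 + 93*A^5 + 223*A + 93*A^-3 + 4*A^-7
  A^-1 * (97*d + 29*d^3) = -29*A^5 - 184*A - 184*A^-3 - 29*A^-7
  A^-3 * (80*d^2 + 4*d^4) = 4*A^5 + 96*A + 184*A^-3 + 96*A^-7 + 4*A^-11
  A^-5 * (36*d^3) = -36*A - 108*A^-3 - 108*A^-7 - 36*A^-11
  A^-7 * (9*d^4) = 9*A + 36*A^-3 + 54*A^-7 + 36*A^-11 + 9*A^-15
  A^-9 * (d^5) = -A - 5*A^-3 - 10*A^-7 - 10*A^-11 - 5*A^-15 - A^-19
Summing the groups: <K> = -A^13 + 4*A^9 - 6*A^5 + 7*A - 9*A^-3 + 7*A^-7 - 6*A^-11 + 4*A^-15 - A^-19
Normalise by the writhe: (-A^3)^(-w) = (-A^3)^(1) = -A^3, so f(A) = -A^3 * <K> = A^16 - 4*A^12 + 6*A^8 - 7*A^4 + 9 - 7*A^-4 + 6*A^-8 - 4*A^-12 + A^-16.
Substitute A = t^(-1/4), i.e. A^e → t^(-e/4): V(t) = t^4 - 4*t^3 + 6*t^2 - 7*t + 9 - 7*t^-1 + 6*t^-2 - 4*t^-3 + t^-4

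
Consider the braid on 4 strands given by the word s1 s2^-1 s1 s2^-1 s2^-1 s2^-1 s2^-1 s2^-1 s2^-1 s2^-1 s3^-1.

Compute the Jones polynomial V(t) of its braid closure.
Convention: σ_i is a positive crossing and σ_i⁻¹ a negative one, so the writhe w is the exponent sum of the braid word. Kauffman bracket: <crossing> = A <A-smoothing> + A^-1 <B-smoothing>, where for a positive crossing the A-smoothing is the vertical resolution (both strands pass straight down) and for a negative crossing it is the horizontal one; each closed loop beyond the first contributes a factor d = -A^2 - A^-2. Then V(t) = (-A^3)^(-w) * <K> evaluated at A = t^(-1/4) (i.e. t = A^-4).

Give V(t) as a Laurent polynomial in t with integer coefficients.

t^-1 - t^-2 + 2*t^-3 - 2*t^-4 + 3*t^-5 - 3*t^-6 + 3*t^-7 - 3*t^-8 + 2*t^-9 - 2*t^-10 + t^-11

Derivation:
The presented braid s1 s2^-1 s1 s2^-1 s2^-1 s2^-1 s2^-1 s2^-1 s2^-1 s2^-1 s3^-1 on 4 strands reduces by inverse Markov moves (closure unchanged at each step):
  Destabilize: the word has the form β·s3^-1 where s3^-1 occurs only as the final letter (β ∈ B_3); drop it and the last strand → 3 strands.
Reduced to β = s1 s2^-1 s1 s2^-1 s2^-1 s2^-1 s2^-1 s2^-1 s2^-1 s2^-1 on 3 strands, 10 crossings.
Compute on β:
Braid: s1 s2^-1 s1 s2^-1 s2^-1 s2^-1 s2^-1 s2^-1 s2^-1 s2^-1 on 3 strands, 10 crossings.
Writhe w = (#positive) - (#negative) = 2 - 8 = -6.
State-sum expansion of <K>. There are 2^10 = 1024 states.
Smooth each crossing (0=||, 1=⌣⌢); contribution A^(Σ sign_k(1-2s_k)) * d^(L-1).
Tabulate the states by total A-exponent and number of loops L (A-exp: L × count):
  A^10: L=9 ×1
  A^8: L=8 ×10
  A^6: L=7 ×45
  A^4: L=6 ×119, L=8 ×1
  A^2: L=5 ×203, L=7 ×7
  A^0: L=4 ×231, L=6 ×21
  A^-2: L=3 ×175, L=5 ×35
  A^-4: L=2 ×85, L=4 ×35
  A^-6: L=1 ×23, L=3 ×22
  A^-8: L=2 ×10
  A^-10: L=3 ×1
Each group contributes A^e * Σ count * d^(L-1):
Powers of d = -A^2 - A^-2: d^2 = A^4 + 2 + A^-4; d^3 = -A^6 - 3*A^2 - 3*A^-2 - A^-6; d^4 = A^8 + 4*A^4 + 6 + 4*A^-4 + A^-8; d^5 = -A^10 - 5*A^6 - 10*A^2 - 10*A^-2 - 5*A^-6 - A^-10; d^6 = A^12 + 6*A^8 + 15*A^4 + 20 + 15*A^-4 + 6*A^-8 + A^-12; d^7 = -A^14 - 7*A^10 - 21*A^6 - 35*A^2 - 35*A^-2 - 21*A^-6 - 7*A^-10 - A^-14; d^8 = A^16 + 8*A^12 + 28*A^8 + 56*A^4 + 70 + 56*A^-4 + 28*A^-8 + 8*A^-12 + A^-16.
  A^10 * (d^8) = A^26 + 8*A^22 + 28*A^18 + 56*A^14 + 70*A^10 + 56*A^6 + 28*A^2 + 8*A^-2 + A^-6
  A^8 * (10*d^7) = -10*A^22 - 70*A^18 - 210*A^14 - 350*A^10 - 350*A^6 - 210*A^2 - 70*A^-2 - 10*A^-6
  A^6 * (45*d^6) = 45*A^18 + 270*A^14 + 675*A^10 + 900*A^6 + 675*A^2 + 270*A^-2 + 45*A^-6
  A^4 * (119*d^5 + d^7) = -A^18 - 126*A^14 - 616*A^10 - 1225*A^6 - 1225*A^2 - 616*A^-2 - 126*A^-6 - A^-10
  A^2 * (203*d^4 + 7*d^6) = 7*A^14 + 245*A^10 + 917*A^6 + 1358*A^2 + 917*A^-2 + 245*A^-6 + 7*A^-10
  A^0 * (231*d^3 + 21*d^5) = -21*A^10 - 336*A^6 - 903*A^2 - 903*A^-2 - 336*A^-6 - 21*A^-10
  A^-2 * (175*d^2 + 35*d^4) = 35*A^6 + 315*A^2 + 560*A^-2 + 315*A^-6 + 35*A^-10
  A^-4 * (85*d + 35*d^3) = -35*A^2 - 190*A^-2 - 190*A^-6 - 35*A^-10
  A^-6 * (23 + 22*d^2) = 22*A^-2 + 67*A^-6 + 22*A^-10
  A^-8 * (10*d) = -10*A^-6 - 10*A^-10
  A^-10 * (d^2) = A^-6 + 2*A^-10 + A^-14
Summing the groups: <K> = A^26 - 2*A^22 + 2*A^18 - 3*A^14 + 3*A^10 - 3*A^6 + 3*A^2 - 2*A^-2 + 2*A^-6 - A^-10 + A^-14
Normalise by the writhe: (-A^3)^(-w) = (-A^3)^(6) = A^18, so f(A) = A^18 * <K> = A^44 - 2*A^40 + 2*A^36 - 3*A^32 + 3*A^28 - 3*A^24 + 3*A^20 - 2*A^16 + 2*A^12 - A^8 + A^4.
Substitute A = t^(-1/4), i.e. A^e → t^(-e/4): V(t) = t^-1 - t^-2 + 2*t^-3 - 2*t^-4 + 3*t^-5 - 3*t^-6 + 3*t^-7 - 3*t^-8 + 2*t^-9 - 2*t^-10 + t^-11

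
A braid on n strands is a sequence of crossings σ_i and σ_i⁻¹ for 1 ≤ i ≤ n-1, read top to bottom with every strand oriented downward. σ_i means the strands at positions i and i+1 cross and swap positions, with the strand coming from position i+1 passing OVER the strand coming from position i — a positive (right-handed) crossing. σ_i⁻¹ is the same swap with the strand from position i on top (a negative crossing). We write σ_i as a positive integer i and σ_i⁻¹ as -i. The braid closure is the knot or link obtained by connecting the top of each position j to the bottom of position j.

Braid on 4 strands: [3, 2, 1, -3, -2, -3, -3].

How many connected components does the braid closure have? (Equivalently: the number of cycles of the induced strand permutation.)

Track the strand permutation on 4 strands, starting from identity.
  step 1: s3 swaps positions 3,4 -> [1 2 4 3]
  step 2: s2 swaps positions 2,3 -> [1 4 2 3]
  step 3: s1 swaps positions 1,2 -> [4 1 2 3]
  step 4: s3^-1 swaps positions 3,4 -> [4 1 3 2]
  step 5: s2^-1 swaps positions 2,3 -> [4 3 1 2]
  step 6: s3^-1 swaps positions 3,4 -> [4 3 2 1]
  step 7: s3^-1 swaps positions 3,4 -> [4 3 1 2]
Final permutation (position -> original strand): [4 3 1 2]
Closure components = cycle count of this permutation = 1.

Answer: 1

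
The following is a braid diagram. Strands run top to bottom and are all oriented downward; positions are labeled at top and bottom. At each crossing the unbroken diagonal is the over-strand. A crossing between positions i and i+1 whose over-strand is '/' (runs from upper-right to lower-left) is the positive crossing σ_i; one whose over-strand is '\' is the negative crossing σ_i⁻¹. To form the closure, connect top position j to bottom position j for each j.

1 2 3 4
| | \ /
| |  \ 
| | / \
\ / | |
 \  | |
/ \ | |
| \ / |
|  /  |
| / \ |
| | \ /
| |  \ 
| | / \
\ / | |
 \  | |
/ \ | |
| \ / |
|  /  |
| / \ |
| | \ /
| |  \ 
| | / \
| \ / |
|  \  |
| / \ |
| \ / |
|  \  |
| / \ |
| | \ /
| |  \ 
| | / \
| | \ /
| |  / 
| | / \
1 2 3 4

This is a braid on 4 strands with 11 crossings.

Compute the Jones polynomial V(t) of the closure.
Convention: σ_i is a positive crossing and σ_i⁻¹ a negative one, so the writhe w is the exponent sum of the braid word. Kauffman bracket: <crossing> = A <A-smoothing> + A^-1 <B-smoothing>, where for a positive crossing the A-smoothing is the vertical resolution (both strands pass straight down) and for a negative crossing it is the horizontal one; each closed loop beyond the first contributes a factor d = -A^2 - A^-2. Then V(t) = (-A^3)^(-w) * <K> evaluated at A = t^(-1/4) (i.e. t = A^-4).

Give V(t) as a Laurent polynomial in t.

Reading the diagram top to bottom ('/'-over between positions i,i+1 = s_i, '\'-over = s_i^-1): braid word = s3^-1 s1^-1 s2 s3^-1 s1^-1 s2 s3^-1 s2^-1 s2^-1 s3^-1 s3.
The presented braid s3^-1 s1^-1 s2 s3^-1 s1^-1 s2 s3^-1 s2^-1 s2^-1 s3^-1 s3 on 4 strands reduces by inverse Markov moves (closure unchanged at each step):
  Deconjugate: the word is γ·β·γ⁻¹ with γ = s3^-1 (prefix) and γ⁻¹ = s3 (suffix); strip both.
Reduced to β = s1^-1 s2 s3^-1 s1^-1 s2 s3^-1 s2^-1 s2^-1 s3^-1 on 4 strands, 9 crossings.
Compute on β:
Braid: s1^-1 s2 s3^-1 s1^-1 s2 s3^-1 s2^-1 s2^-1 s3^-1 on 4 strands, 9 crossings.
Writhe w = (#positive) - (#negative) = 2 - 7 = -5.
State-sum expansion of <K>. There are 2^9 = 512 states.
For each crossing: s=0 is the vertical smoothing, s=1 horizontal. Crossing k contributes A^(sign_k * (1 - 2*s_k)); loop factor d = -A^2 - A^-2.
Tabulate the states by total A-exponent and number of loops L (A-exp: L × count):
  A^9: L=5 ×1
  A^7: L=4 ×9
  A^5: L=3 ×33, L=5 ×3
  A^3: L=2 ×59, L=4 ×25
  A^1: L=1 ×42, L=3 ×80, L=5 ×4
  A^-1: L=2 ×93, L=4 ×33
  A^-3: L=1 ×19, L=3 ×58, L=5 ×7
  A^-5: L=2 ×19, L=4 ×16, L=6 ×1
  A^-7: L=3 ×7, L=5 ×2
  A^-9: L=4 ×1
Each group contributes A^e * Σ count * d^(L-1):
Powers of d = -A^2 - A^-2: d^2 = A^4 + 2 + A^-4; d^3 = -A^6 - 3*A^2 - 3*A^-2 - A^-6; d^4 = A^8 + 4*A^4 + 6 + 4*A^-4 + A^-8; d^5 = -A^10 - 5*A^6 - 10*A^2 - 10*A^-2 - 5*A^-6 - A^-10.
  A^9 * (d^4) = A^17 + 4*A^13 + 6*A^9 + 4*A^5 + A
  A^7 * (9*d^3) = -9*A^13 - 27*A^9 - 27*A^5 - 9*A
  A^5 * (33*d^2 + 3*d^4) = 3*A^13 + 45*A^9 + 84*A^5 + 45*A + 3*A^-3
  A^3 * (59*d + 25*d^3) = -25*A^9 - 134*A^5 - 134*A - 25*A^-3
  A^1 * (42 + 80*d^2 + 4*d^4) = 4*A^9 + 96*A^5 + 226*A + 96*A^-3 + 4*A^-7
  A^-1 * (93*d + 33*d^3) = -33*A^5 - 192*A - 192*A^-3 - 33*A^-7
  A^-3 * (19 + 58*d^2 + 7*d^4) = 7*A^5 + 86*A + 177*A^-3 + 86*A^-7 + 7*A^-11
  A^-5 * (19*d + 16*d^3 + d^5) = -A^5 - 21*A - 77*A^-3 - 77*A^-7 - 21*A^-11 - A^-15
  A^-7 * (7*d^2 + 2*d^4) = 2*A + 15*A^-3 + 26*A^-7 + 15*A^-11 + 2*A^-15
  A^-9 * (d^3) = -A^-3 - 3*A^-7 - 3*A^-11 - A^-15
Summing the groups: <K> = A^17 - 2*A^13 + 3*A^9 - 4*A^5 + 4*A - 4*A^-3 + 3*A^-7 - 2*A^-11
Normalise by the writhe: (-A^3)^(-w) = (-A^3)^(5) = -A^15, so f(A) = -A^15 * <K> = -A^32 + 2*A^28 - 3*A^24 + 4*A^20 - 4*A^16 + 4*A^12 - 3*A^8 + 2*A^4.
Substitute A = t^(-1/4), i.e. A^e → t^(-e/4): V(t) = 2*t^-1 - 3*t^-2 + 4*t^-3 - 4*t^-4 + 4*t^-5 - 3*t^-6 + 2*t^-7 - t^-8

Answer: 2*t^-1 - 3*t^-2 + 4*t^-3 - 4*t^-4 + 4*t^-5 - 3*t^-6 + 2*t^-7 - t^-8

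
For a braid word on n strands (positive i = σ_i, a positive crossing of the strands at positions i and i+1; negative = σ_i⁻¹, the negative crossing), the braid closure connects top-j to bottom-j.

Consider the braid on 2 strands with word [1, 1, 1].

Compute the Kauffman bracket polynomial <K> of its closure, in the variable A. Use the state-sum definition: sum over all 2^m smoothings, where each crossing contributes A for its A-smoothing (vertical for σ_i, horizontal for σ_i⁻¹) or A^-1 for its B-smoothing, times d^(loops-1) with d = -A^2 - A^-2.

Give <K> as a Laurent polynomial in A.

Braid: s1 s1 s1 on 2 strands, 3 crossings.
Writhe w = (#positive) - (#negative) = 3 - 0 = 3.
Computing the Kauffman bracket via state sum. There are 2^3 = 8 states.
Each crossing splits two ways (0=vertical, 1=horizontal). The state's weight is A^(#A-smoothings - #B-smoothings) * d^(loops - 1).
  state 000: A-exp=+3, loops=2, term = A^3 * d^1
  state 001: A-exp=+1, loops=1, term = A^1 * d^0
  state 010: A-exp=+1, loops=1, term = A^1 * d^0
  state 011: A-exp=-1, loops=2, term = A^-1 * d^1
  state 100: A-exp=+1, loops=1, term = A^1 * d^0
  state 101: A-exp=-1, loops=2, term = A^-1 * d^1
  state 110: A-exp=-1, loops=2, term = A^-1 * d^1
  state 111: A-exp=-3, loops=3, term = A^-3 * d^2
Collect the terms by A-exponent (count of states per loop number):
Powers of d = -A^2 - A^-2: d^2 = A^4 + 2 + A^-4.
  A^3 * (d) = -A^5 - A
  A^1 * (3) = 3*A
  A^-1 * (3*d) = -3*A - 3*A^-3
  A^-3 * (d^2) = A + 2*A^-3 + A^-7
Summing the groups: <K> = -A^5 - A^-3 + A^-7

Answer: -A^5 - A^-3 + A^-7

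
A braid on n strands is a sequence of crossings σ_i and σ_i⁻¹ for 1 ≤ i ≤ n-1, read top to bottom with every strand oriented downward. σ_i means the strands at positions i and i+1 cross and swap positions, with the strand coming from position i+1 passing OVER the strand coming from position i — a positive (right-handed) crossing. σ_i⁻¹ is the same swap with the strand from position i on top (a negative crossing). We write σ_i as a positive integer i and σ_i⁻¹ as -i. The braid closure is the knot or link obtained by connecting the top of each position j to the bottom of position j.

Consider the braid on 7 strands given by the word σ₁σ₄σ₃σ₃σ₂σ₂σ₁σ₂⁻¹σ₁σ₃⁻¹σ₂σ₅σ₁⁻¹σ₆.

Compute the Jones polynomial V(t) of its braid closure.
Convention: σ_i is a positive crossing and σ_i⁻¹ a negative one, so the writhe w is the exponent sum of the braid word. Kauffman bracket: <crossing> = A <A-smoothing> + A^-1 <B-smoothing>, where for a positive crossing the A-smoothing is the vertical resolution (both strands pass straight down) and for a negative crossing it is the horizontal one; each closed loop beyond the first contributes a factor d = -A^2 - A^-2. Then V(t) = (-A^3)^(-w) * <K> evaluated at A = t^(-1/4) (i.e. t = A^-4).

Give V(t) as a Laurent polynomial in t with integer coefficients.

The presented braid s1 s4 s3 s3 s2 s2 s1 s2^-1 s1 s3^-1 s2 s5 s1^-1 s6 on 7 strands reduces by inverse Markov moves (closure unchanged at each step):
  Destabilize: the word has the form β·s6 where s6 occurs only as the final letter (β ∈ B_6); drop it and the last strand → 6 strands.
  Deconjugate: the word is γ·β·γ⁻¹ with γ = s1 (prefix) and γ⁻¹ = s1^-1 (suffix); strip both.
  Destabilize: the word has the form β·s5 where s5 occurs only as the final letter (β ∈ B_5); drop it and the last strand → 5 strands.
Reduced to β = s4 s3 s3 s2 s2 s1 s2^-1 s1 s3^-1 s2 on 5 strands, 10 crossings.
Compute on β:
Braid: s4 s3 s3 s2 s2 s1 s2^-1 s1 s3^-1 s2 on 5 strands, 10 crossings.
Writhe w = (#positive) - (#negative) = 8 - 2 = 6.
State-sum expansion of <K>. There are 2^10 = 1024 states.
For each crossing: s=0 is the vertical smoothing, s=1 horizontal. Crossing k contributes A^(sign_k * (1 - 2*s_k)); loop factor d = -A^2 - A^-2.
Tabulate the states by total A-exponent and number of loops L (A-exp: L × count):
  A^10: L=3 ×1
  A^8: L=2 ×3, L=4 ×7
  A^6: L=1 ×2, L=3 ×29, L=5 ×14
  A^4: L=2 ×39, L=4 ×72, L=6 ×9
  A^2: L=1 ×17, L=3 ×137, L=5 ×54, L=7 ×2
  A^0: L=2 ×109, L=4 ×128, L=6 ×15
  A^-2: L=1 ×30, L=3 ×132, L=5 ×47, L=7 ×1
  A^-4: L=2 ×49, L=4 ×65, L=6 ×6
  A^-6: L=3 ×31, L=5 ×14
  A^-8: L=4 ×9, L=6 ×1
  A^-10: L=5 ×1
Each group contributes A^e * Σ count * d^(L-1):
Powers of d = -A^2 - A^-2: d^2 = A^4 + 2 + A^-4; d^3 = -A^6 - 3*A^2 - 3*A^-2 - A^-6; d^4 = A^8 + 4*A^4 + 6 + 4*A^-4 + A^-8; d^5 = -A^10 - 5*A^6 - 10*A^2 - 10*A^-2 - 5*A^-6 - A^-10; d^6 = A^12 + 6*A^8 + 15*A^4 + 20 + 15*A^-4 + 6*A^-8 + A^-12.
  A^10 * (d^2) = A^14 + 2*A^10 + A^6
  A^8 * (3*d + 7*d^3) = -7*A^14 - 24*A^10 - 24*A^6 - 7*A^2
  A^6 * (2 + 29*d^2 + 14*d^4) = 14*A^14 + 85*A^10 + 144*A^6 + 85*A^2 + 14*A^-2
  A^4 * (39*d + 72*d^3 + 9*d^5) = -9*A^14 - 117*A^10 - 345*A^6 - 345*A^2 - 117*A^-2 - 9*A^-6
  A^2 * (17 + 137*d^2 + 54*d^4 + 2*d^6) = 2*A^14 + 66*A^10 + 383*A^6 + 655*A^2 + 383*A^-2 + 66*A^-6 + 2*A^-10
  A^0 * (109*d + 128*d^3 + 15*d^5) = -15*A^10 - 203*A^6 - 643*A^2 - 643*A^-2 - 203*A^-6 - 15*A^-10
  A^-2 * (30 + 132*d^2 + 47*d^4 + d^6) = A^10 + 53*A^6 + 335*A^2 + 596*A^-2 + 335*A^-6 + 53*A^-10 + A^-14
  A^-4 * (49*d + 65*d^3 + 6*d^5) = -6*A^6 - 95*A^2 - 304*A^-2 - 304*A^-6 - 95*A^-10 - 6*A^-14
  A^-6 * (31*d^2 + 14*d^4) = 14*A^2 + 87*A^-2 + 146*A^-6 + 87*A^-10 + 14*A^-14
  A^-8 * (9*d^3 + d^5) = -A^2 - 14*A^-2 - 37*A^-6 - 37*A^-10 - 14*A^-14 - A^-18
  A^-10 * (d^4) = A^-2 + 4*A^-6 + 6*A^-10 + 4*A^-14 + A^-18
Summing the groups: <K> = A^14 - 2*A^10 + 3*A^6 - 2*A^2 + 3*A^-2 - 2*A^-6 + A^-10 - A^-14
Normalise by the writhe: (-A^3)^(-w) = (-A^3)^(-6) = A^-18, so f(A) = A^-18 * <K> = A^-4 - 2*A^-8 + 3*A^-12 - 2*A^-16 + 3*A^-20 - 2*A^-24 + A^-28 - A^-32.
Substitute A = t^(-1/4), i.e. A^e → t^(-e/4): V(t) = -t^8 + t^7 - 2*t^6 + 3*t^5 - 2*t^4 + 3*t^3 - 2*t^2 + t

Answer: -t^8 + t^7 - 2*t^6 + 3*t^5 - 2*t^4 + 3*t^3 - 2*t^2 + t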